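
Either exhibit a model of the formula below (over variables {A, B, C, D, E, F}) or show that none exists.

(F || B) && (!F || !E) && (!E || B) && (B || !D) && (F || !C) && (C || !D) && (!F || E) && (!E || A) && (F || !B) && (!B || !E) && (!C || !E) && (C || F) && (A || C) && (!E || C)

Case F = true:
(!E) alone gives E = false.
That conflicts with the unit clause (E).
Undo F and try F = false.
(B) alone gives B = true.
That conflicts with the unit clause (!B).
Neither F = true nor F = false works.

UNSATISFIABLE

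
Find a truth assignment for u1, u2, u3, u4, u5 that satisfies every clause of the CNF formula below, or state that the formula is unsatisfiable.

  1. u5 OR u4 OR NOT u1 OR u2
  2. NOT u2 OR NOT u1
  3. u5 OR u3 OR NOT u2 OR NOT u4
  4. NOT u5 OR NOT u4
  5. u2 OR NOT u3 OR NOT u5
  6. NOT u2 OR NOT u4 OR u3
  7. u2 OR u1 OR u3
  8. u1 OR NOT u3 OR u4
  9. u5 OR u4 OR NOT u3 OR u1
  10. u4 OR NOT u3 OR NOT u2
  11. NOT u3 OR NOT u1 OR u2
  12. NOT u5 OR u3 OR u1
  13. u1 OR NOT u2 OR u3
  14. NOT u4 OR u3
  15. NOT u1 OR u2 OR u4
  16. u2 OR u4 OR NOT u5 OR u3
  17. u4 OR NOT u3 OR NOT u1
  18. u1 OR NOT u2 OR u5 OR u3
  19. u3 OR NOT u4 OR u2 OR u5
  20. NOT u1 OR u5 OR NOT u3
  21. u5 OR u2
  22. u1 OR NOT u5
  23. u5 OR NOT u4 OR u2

u1=false,  u2=true,  u3=true,  u4=true,  u5=false

Suppose u2 = true.
The clause (NOT u1) is unit, so u1 = false.
The clause (u3) is unit, so u3 = true.
The clause (u4) is unit, so u4 = true.
The clause (NOT u5) is unit, so u5 = false.
All clauses are satisfied.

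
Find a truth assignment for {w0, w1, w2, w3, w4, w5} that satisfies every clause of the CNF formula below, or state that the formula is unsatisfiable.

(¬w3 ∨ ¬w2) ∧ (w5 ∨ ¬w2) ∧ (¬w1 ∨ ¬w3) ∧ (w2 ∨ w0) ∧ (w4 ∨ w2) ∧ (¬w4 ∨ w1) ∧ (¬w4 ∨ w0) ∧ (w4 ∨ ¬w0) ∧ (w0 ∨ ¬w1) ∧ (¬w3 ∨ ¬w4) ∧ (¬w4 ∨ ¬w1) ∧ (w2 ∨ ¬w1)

Case w3 = False:
Case w5 = True:
Case w2 = True:
Case w4 = False:
(¬w0) alone gives w0 = False.
(¬w1) alone gives w1 = False.
All clauses are satisfied.

w0=False; w1=False; w2=True; w3=False; w4=False; w5=True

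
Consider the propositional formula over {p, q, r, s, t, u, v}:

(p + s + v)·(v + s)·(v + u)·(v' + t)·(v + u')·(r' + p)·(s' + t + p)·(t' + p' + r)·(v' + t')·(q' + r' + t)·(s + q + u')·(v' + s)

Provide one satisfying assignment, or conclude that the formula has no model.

Case v = 1:
The clause (t) is unit, so t = 1.
That conflicts with the unit clause (t').
Backtrack on v: now try v = 0.
The clause (s) is unit, so s = 1.
The clause (u) is unit, so u = 1.
That conflicts with the unit clause (u').
Neither v = 1 nor v = 0 works.

UNSATISFIABLE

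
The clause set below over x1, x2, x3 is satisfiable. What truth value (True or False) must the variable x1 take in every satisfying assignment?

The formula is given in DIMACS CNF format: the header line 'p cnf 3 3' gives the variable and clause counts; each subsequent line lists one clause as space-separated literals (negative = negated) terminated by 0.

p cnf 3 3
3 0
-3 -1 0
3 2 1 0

Suppose x1 = True.
The clause (x3) is unit, so x3 = True.
That conflicts with the unit clause (¬x3).
So every satisfying assignment has x1 = False.

False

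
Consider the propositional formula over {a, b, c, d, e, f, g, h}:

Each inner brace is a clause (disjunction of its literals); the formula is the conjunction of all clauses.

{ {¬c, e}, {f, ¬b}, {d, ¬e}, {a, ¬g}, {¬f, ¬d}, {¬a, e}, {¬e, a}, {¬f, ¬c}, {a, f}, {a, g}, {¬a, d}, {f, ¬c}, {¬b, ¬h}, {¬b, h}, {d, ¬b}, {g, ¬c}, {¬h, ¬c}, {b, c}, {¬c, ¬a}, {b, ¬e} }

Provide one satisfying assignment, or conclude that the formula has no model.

UNSATISFIABLE

Branch on c: set c = False.
Unit clause (b) forces b = True.
Unit clause (f) forces f = True.
Unit clause (¬d) forces d = False.
Now (d) is unsatisfied and unit — conflict.
That branch fails; take c = True instead.
Unit clause (e) forces e = True.
Unit clause (d) forces d = True.
Unit clause (¬f) forces f = False.
Now (f) is unsatisfied and unit — conflict.
Neither c = True nor c = False works.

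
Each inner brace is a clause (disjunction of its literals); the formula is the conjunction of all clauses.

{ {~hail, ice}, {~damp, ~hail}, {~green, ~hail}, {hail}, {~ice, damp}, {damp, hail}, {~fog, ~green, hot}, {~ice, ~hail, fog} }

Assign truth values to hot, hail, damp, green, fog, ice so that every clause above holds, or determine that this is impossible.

Unit clause (hail) forces hail = 1.
Unit clause (ice) forces ice = 1.
Unit clause (~damp) forces damp = 0.
But (damp) is also a unit clause — contradiction.

UNSATISFIABLE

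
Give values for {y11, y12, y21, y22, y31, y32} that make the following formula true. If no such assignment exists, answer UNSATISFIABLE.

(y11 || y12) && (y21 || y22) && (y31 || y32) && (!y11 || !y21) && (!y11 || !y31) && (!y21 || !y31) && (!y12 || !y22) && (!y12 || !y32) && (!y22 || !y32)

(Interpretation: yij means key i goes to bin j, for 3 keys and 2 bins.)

Branch on y11: set y11 = true.
Unit clause (!y21) forces y21 = false.
Unit clause (y22) forces y22 = true.
Unit clause (!y31) forces y31 = false.
Unit clause (y32) forces y32 = true.
That conflicts with the unit clause (!y32).
Undo y11 and try y11 = false.
Unit clause (y12) forces y12 = true.
Unit clause (!y22) forces y22 = false.
Unit clause (y21) forces y21 = true.
Unit clause (!y31) forces y31 = false.
Unit clause (y32) forces y32 = true.
That conflicts with the unit clause (!y32).
Neither y11 = true nor y11 = false works.

UNSATISFIABLE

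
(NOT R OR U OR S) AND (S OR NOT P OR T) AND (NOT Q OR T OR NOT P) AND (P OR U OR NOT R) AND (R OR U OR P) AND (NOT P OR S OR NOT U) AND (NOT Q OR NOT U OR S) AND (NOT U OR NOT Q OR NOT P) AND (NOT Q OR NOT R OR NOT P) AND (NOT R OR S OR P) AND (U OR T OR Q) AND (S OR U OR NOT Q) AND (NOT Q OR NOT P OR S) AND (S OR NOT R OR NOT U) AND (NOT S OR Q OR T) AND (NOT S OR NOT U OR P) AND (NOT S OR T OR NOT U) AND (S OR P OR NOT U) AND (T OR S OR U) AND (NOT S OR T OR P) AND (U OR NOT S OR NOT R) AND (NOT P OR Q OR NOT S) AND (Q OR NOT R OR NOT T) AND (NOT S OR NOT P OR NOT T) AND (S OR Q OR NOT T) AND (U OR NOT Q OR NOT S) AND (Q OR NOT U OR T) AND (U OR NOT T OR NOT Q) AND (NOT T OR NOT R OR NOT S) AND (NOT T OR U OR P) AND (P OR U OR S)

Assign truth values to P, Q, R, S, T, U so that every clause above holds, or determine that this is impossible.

UNSATISFIABLE

Case R = false:
Case U = true:
Case P = false:
Unit clause (NOT S) forces S = false.
But (S) is also a unit clause — contradiction.
That branch fails; take P = true instead.
Unit clause (S) forces S = true.
Unit clause (NOT Q) forces Q = false.
But (Q) is also a unit clause — contradiction.
Both values of P lead to a conflict.
That branch fails; take U = false instead.
Unit clause (P) forces P = true.
Case S = true:
Unit clause (Q) forces Q = true.
But (NOT Q) is also a unit clause — contradiction.
That branch fails; take S = false instead.
Unit clause (T) forces T = true.
Unit clause (NOT Q) forces Q = false.
But (Q) is also a unit clause — contradiction.
Both values of S lead to a conflict.
Both values of U lead to a conflict.
That branch fails; take R = true instead.
Case U = true:
Unit clause (S) forces S = true.
Unit clause (P) forces P = true.
Unit clause (NOT Q) forces Q = false.
But (Q) is also a unit clause — contradiction.
That branch fails; take U = false instead.
Unit clause (S) forces S = true.
But (NOT S) is also a unit clause — contradiction.
Both values of U lead to a conflict.
Both values of R lead to a conflict.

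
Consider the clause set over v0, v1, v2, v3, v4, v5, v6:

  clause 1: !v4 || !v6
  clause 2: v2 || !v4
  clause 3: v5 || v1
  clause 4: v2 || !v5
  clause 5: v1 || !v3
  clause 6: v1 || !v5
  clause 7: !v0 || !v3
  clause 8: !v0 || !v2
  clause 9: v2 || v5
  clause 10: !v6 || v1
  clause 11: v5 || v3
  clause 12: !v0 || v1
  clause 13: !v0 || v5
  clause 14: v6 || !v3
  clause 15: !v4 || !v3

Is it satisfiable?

Case v4 = true:
(!v6) alone gives v6 = false.
(v2) alone gives v2 = true.
(!v0) alone gives v0 = false.
(!v3) alone gives v3 = false.
(v5) alone gives v5 = true.
(v1) alone gives v1 = true.
Every clause now holds.
A satisfying assignment: v0=false,  v1=true,  v2=true,  v3=false,  v4=true,  v5=true,  v6=false.

Yes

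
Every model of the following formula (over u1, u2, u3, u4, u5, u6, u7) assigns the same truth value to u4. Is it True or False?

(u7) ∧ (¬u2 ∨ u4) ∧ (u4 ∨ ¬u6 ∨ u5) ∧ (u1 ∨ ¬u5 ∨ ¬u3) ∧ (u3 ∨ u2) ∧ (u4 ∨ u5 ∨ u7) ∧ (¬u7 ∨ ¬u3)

Suppose u4 = False.
Unit clause (u7) forces u7 = True.
Unit clause (¬u2) forces u2 = False.
Unit clause (u3) forces u3 = True.
But (¬u3) is also a unit clause — contradiction.
So every satisfying assignment has u4 = True.

True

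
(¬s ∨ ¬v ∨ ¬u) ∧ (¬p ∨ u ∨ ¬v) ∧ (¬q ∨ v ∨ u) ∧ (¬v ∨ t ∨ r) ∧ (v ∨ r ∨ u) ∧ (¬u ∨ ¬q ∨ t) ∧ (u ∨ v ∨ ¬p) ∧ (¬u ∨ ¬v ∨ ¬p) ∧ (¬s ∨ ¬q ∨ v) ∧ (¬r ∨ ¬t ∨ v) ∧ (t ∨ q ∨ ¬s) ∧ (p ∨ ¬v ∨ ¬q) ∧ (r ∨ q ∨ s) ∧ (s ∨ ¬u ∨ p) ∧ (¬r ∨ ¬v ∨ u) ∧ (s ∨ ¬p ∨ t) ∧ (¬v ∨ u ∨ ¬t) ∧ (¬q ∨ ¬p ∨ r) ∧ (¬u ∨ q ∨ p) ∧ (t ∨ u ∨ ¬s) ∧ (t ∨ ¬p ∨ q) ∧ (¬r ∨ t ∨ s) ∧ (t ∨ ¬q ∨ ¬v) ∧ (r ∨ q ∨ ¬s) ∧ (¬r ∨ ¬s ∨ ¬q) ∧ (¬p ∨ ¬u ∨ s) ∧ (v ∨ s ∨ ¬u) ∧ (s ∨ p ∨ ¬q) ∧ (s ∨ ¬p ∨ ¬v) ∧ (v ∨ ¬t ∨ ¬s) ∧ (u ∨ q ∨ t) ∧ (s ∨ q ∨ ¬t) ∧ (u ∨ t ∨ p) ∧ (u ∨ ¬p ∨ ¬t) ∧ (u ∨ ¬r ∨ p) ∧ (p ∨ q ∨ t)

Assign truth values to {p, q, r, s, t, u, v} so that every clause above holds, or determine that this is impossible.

UNSATISFIABLE

Suppose s = False.
Suppose r = True.
(t) alone gives t = True.
(v) alone gives v = True.
(u) alone gives u = True.
(¬p) alone gives p = False.
Now (p) is unsatisfied and unit — conflict.
Backtrack on r: now try r = False.
(q) alone gives q = True.
(¬p) alone gives p = False.
Now (p) is unsatisfied and unit — conflict.
Neither r = True nor r = False works.
Backtrack on s: now try s = True.
Suppose v = False.
(¬q) alone gives q = False.
(t) alone gives t = True.
Now (¬t) is unsatisfied and unit — conflict.
Backtrack on v: now try v = True.
(¬u) alone gives u = False.
(¬p) alone gives p = False.
(¬q) alone gives q = False.
(t) alone gives t = True.
Now (¬t) is unsatisfied and unit — conflict.
Neither v = True nor v = False works.
Neither s = True nor s = False works.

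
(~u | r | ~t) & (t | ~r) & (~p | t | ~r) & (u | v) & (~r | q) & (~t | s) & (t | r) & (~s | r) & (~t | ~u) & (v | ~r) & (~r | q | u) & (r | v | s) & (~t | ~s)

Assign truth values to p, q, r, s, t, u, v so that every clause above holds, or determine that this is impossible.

Suppose t = 1.
(s) alone gives s = 1.
Now (~s) is unsatisfied and unit — conflict.
Undo t and try t = 0.
(~r) alone gives r = 0.
Now (r) is unsatisfied and unit — conflict.
Neither t = 1 nor t = 0 works.

UNSATISFIABLE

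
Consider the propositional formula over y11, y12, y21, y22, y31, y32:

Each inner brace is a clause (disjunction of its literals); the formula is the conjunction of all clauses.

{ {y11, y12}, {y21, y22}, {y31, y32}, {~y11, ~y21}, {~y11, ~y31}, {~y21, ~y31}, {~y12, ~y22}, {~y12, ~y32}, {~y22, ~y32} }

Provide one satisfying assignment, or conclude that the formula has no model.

Try y11 = 1.
(~y21) alone gives y21 = 0.
(y22) alone gives y22 = 1.
(~y31) alone gives y31 = 0.
(y32) alone gives y32 = 1.
Now (~y32) is unsatisfied and unit — conflict.
Backtrack on y11: now try y11 = 0.
(y12) alone gives y12 = 1.
(~y22) alone gives y22 = 0.
(y21) alone gives y21 = 1.
(~y31) alone gives y31 = 0.
(y32) alone gives y32 = 1.
Now (~y32) is unsatisfied and unit — conflict.
Both values of y11 lead to a conflict.

UNSATISFIABLE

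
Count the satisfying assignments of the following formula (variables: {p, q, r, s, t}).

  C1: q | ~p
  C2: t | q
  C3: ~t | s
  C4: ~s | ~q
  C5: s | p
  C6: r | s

3

There are 2^5 = 32 truth assignments over (p, q, r, s, t).
Split on q. With q = 1, the clauses containing q are satisfied and ~q drops from the rest; 1 of the 2^4 = 16 assignments to the other variables satisfy what remains.
With q = 0, by the same count on the reduced clause set, 2 assignments work.
(One model: p=F, q=F, r=F, s=T, t=T.)
Total: 1 + 2 = 3.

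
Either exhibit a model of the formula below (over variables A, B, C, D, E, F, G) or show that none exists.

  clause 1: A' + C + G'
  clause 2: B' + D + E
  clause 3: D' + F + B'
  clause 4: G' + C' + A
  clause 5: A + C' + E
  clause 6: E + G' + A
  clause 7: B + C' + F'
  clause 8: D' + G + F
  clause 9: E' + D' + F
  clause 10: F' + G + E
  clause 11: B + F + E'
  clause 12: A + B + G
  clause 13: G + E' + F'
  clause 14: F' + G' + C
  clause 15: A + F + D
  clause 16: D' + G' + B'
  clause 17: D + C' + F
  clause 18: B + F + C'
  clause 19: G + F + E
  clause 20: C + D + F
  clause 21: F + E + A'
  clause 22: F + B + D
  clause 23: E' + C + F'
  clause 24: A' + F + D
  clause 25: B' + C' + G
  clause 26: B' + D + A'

Case A = 0:
Case G = 0:
Unit clause (B) forces B = 1.
Unit clause (C') forces C = 0.
Case D = 1:
Unit clause (F) forces F = 1.
Unit clause (E) forces E = 1.
Now (E') is unsatisfied and unit — conflict.
That branch fails; take D = 0 instead.
Unit clause (E) forces E = 1.
Unit clause (F') forces F = 0.
Now (F) is unsatisfied and unit — conflict.
Both values of D lead to a conflict.
That branch fails; take G = 1 instead.
Unit clause (C') forces C = 0.
Unit clause (E) forces E = 1.
Unit clause (F') forces F = 0.
Unit clause (D') forces D = 0.
Now (D) is unsatisfied and unit — conflict.
Both values of G lead to a conflict.
That branch fails; take A = 1 instead.
Case C = 1:
Case B = 1:
Unit clause (G) forces G = 1.
Unit clause (D') forces D = 0.
Now (D) is unsatisfied and unit — conflict.
That branch fails; take B = 0 instead.
Unit clause (F') forces F = 0.
Now (F) is unsatisfied and unit — conflict.
Both values of B lead to a conflict.
That branch fails; take C = 0 instead.
Unit clause (G') forces G = 0.
Case D = 0:
Unit clause (F) forces F = 1.
Unit clause (E) forces E = 1.
Now (E') is unsatisfied and unit — conflict.
That branch fails; take D = 1 instead.
Unit clause (F) forces F = 1.
Unit clause (E) forces E = 1.
Now (E') is unsatisfied and unit — conflict.
Both values of D lead to a conflict.
Both values of C lead to a conflict.
Both values of A lead to a conflict.

UNSATISFIABLE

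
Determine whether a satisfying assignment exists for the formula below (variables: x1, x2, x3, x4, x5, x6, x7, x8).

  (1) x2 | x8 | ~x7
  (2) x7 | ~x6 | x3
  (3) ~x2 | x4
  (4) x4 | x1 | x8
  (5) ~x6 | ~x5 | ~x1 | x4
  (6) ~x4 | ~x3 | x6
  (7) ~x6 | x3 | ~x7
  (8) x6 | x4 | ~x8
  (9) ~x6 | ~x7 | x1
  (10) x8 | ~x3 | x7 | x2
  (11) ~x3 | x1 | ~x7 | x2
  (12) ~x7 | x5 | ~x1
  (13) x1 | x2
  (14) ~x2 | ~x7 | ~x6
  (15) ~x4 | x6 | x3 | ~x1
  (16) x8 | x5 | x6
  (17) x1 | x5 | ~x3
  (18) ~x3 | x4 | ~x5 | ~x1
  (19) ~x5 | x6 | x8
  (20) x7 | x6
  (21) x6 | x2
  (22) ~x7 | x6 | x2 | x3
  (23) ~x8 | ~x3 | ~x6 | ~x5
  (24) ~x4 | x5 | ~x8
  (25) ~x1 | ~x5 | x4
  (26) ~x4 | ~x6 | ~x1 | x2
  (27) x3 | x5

Try x2 = 0.
(x1) alone gives x1 = 1.
(x6) alone gives x6 = 1.
(~x4) alone gives x4 = 0.
(~x5) alone gives x5 = 0.
(~x7) alone gives x7 = 0.
(x3) alone gives x3 = 1.
(x8) alone gives x8 = 1.
All clauses are satisfied.
A satisfying assignment: x1: 1, x2: 0, x3: 1, x4: 0, x5: 0, x6: 1, x7: 0, x8: 1.

Satisfiable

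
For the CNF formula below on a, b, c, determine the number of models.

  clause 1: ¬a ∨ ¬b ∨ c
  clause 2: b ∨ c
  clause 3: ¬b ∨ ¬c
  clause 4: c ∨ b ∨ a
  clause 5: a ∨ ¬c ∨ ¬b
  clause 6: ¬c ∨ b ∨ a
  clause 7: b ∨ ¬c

There are 2^3 = 8 truth assignments over (a, b, c).
Check each against the 7 clauses (columns in the order a, b, c):
  F F F  ✗ fails (b ∨ c)
  F F T  ✗ fails (¬c ∨ b ∨ a)
  F T F  ✓ satisfies all
  F T T  ✗ fails (¬b ∨ ¬c)
  T F F  ✗ fails (b ∨ c)
  T F T  ✗ fails (b ∨ ¬c)
  T T F  ✗ fails (¬a ∨ ¬b ∨ c)
  T T T  ✗ fails (¬b ∨ ¬c)
1 of the 8 rows is a model.

1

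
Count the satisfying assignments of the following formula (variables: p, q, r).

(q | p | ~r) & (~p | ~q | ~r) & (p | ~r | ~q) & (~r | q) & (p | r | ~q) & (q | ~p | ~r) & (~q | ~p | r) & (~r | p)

2

There are 2^3 = 8 truth assignments over (p, q, r).
Split on p. With p = 1, the clauses containing p are satisfied and ~p drops from the rest; 1 of the 2^2 = 4 assignments to the other variables satisfy what remains.
With p = 0, by the same count on the reduced clause set, 1 assignment works.
(One model: p=F, q=F, r=F.)
Total: 1 + 1 = 2.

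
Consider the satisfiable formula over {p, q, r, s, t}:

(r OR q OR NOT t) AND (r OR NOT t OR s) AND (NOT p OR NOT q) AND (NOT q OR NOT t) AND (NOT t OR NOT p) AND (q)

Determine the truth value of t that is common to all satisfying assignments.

False

Suppose t = true.
The clause (NOT q) is unit, so q = false.
Now (q) is unsatisfied and unit — conflict.
So every satisfying assignment has t = False.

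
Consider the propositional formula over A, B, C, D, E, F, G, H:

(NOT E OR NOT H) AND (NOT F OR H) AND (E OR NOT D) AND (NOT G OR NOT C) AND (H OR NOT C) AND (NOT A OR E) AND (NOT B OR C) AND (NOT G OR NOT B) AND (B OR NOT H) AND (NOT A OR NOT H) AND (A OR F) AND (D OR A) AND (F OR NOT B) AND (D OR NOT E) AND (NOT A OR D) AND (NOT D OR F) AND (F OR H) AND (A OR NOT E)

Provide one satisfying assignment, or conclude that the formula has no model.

UNSATISFIABLE

Suppose E = false.
From the singleton clause (NOT D), D = false.
From the singleton clause (NOT A), A = false.
Now (A) is unsatisfied and unit — conflict.
Undo E and try E = true.
From the singleton clause (NOT H), H = false.
From the singleton clause (NOT F), F = false.
Now (F) is unsatisfied and unit — conflict.
Neither E = true nor E = false works.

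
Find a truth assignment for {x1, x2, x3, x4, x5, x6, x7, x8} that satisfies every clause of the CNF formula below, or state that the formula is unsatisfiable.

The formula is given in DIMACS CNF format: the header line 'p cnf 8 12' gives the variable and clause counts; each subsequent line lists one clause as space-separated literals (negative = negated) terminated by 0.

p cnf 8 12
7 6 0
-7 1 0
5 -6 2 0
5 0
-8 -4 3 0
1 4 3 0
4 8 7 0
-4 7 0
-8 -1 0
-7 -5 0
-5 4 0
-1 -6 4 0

The clause (x5) is unit, so x5 = True.
The clause (¬x7) is unit, so x7 = False.
The clause (x6) is unit, so x6 = True.
The clause (¬x4) is unit, so x4 = False.
But (x4) is also a unit clause — contradiction.

UNSATISFIABLE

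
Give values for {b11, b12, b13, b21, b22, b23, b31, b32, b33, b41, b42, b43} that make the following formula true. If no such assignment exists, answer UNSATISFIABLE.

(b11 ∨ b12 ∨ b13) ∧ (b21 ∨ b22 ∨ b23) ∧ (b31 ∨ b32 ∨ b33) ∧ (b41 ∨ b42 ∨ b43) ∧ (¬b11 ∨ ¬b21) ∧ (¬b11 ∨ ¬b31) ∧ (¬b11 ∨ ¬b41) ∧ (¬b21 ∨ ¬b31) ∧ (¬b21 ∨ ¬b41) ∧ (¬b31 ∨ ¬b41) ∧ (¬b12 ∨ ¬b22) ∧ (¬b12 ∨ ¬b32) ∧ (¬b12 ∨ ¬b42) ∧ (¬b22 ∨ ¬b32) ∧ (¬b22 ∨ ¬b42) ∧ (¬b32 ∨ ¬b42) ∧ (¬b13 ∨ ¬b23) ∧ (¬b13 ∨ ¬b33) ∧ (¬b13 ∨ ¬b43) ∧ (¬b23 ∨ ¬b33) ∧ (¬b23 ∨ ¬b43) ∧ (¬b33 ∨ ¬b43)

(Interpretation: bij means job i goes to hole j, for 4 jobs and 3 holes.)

Suppose b11 = False.
Suppose b12 = True.
From the singleton clause (¬b22), b22 = False.
From the singleton clause (¬b32), b32 = False.
From the singleton clause (¬b42), b42 = False.
Suppose b21 = True.
From the singleton clause (¬b31), b31 = False.
From the singleton clause (b33), b33 = True.
From the singleton clause (¬b41), b41 = False.
From the singleton clause (b43), b43 = True.
Now (¬b43) is unsatisfied and unit — conflict.
Undo b21 and try b21 = False.
From the singleton clause (b23), b23 = True.
From the singleton clause (¬b13), b13 = False.
From the singleton clause (¬b33), b33 = False.
From the singleton clause (b31), b31 = True.
From the singleton clause (¬b41), b41 = False.
From the singleton clause (b43), b43 = True.
Now (¬b43) is unsatisfied and unit — conflict.
Either choice for b21 ends in contradiction.
Undo b12 and try b12 = False.
From the singleton clause (b13), b13 = True.
From the singleton clause (¬b23), b23 = False.
From the singleton clause (¬b33), b33 = False.
From the singleton clause (¬b43), b43 = False.
Suppose b21 = True.
From the singleton clause (¬b31), b31 = False.
From the singleton clause (b32), b32 = True.
From the singleton clause (¬b41), b41 = False.
From the singleton clause (b42), b42 = True.
Now (¬b42) is unsatisfied and unit — conflict.
Undo b21 and try b21 = False.
From the singleton clause (b22), b22 = True.
From the singleton clause (¬b32), b32 = False.
From the singleton clause (b31), b31 = True.
From the singleton clause (¬b41), b41 = False.
From the singleton clause (b42), b42 = True.
Now (¬b42) is unsatisfied and unit — conflict.
Either choice for b21 ends in contradiction.
Either choice for b12 ends in contradiction.
Undo b11 and try b11 = True.
From the singleton clause (¬b21), b21 = False.
From the singleton clause (¬b31), b31 = False.
From the singleton clause (¬b41), b41 = False.
Suppose b22 = True.
From the singleton clause (¬b12), b12 = False.
From the singleton clause (¬b32), b32 = False.
From the singleton clause (b33), b33 = True.
From the singleton clause (¬b42), b42 = False.
From the singleton clause (b43), b43 = True.
Now (¬b43) is unsatisfied and unit — conflict.
Undo b22 and try b22 = False.
From the singleton clause (b23), b23 = True.
From the singleton clause (¬b13), b13 = False.
From the singleton clause (¬b33), b33 = False.
From the singleton clause (b32), b32 = True.
From the singleton clause (¬b12), b12 = False.
From the singleton clause (¬b42), b42 = False.
From the singleton clause (b43), b43 = True.
Now (¬b43) is unsatisfied and unit — conflict.
Either choice for b22 ends in contradiction.
Either choice for b11 ends in contradiction.

UNSATISFIABLE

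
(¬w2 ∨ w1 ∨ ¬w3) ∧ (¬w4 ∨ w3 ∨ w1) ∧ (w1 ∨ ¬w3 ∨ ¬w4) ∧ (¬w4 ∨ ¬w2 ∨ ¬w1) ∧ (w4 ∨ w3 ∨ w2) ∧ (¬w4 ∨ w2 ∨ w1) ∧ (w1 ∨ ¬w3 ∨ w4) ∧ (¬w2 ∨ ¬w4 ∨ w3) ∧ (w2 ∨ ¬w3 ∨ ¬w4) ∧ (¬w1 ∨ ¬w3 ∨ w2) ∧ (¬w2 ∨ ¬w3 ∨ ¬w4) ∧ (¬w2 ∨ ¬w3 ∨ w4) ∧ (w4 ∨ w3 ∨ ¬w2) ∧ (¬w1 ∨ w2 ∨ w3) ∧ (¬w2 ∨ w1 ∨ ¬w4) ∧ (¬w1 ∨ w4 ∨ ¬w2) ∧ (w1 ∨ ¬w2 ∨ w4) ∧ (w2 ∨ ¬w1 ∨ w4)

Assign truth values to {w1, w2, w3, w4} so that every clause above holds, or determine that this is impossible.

UNSATISFIABLE

Suppose w2 = False.
Suppose w4 = True.
From the singleton clause (w1), w1 = True.
From the singleton clause (¬w3), w3 = False.
Now (w3) is unsatisfied and unit — conflict.
So w4 must be the other value — set w4 = False.
From the singleton clause (w3), w3 = True.
From the singleton clause (w1), w1 = True.
Now (¬w1) is unsatisfied and unit — conflict.
Either choice for w4 ends in contradiction.
So w2 must be the other value — set w2 = True.
Suppose w1 = True.
From the singleton clause (¬w4), w4 = False.
Now (w4) is unsatisfied and unit — conflict.
So w1 must be the other value — set w1 = False.
From the singleton clause (¬w3), w3 = False.
From the singleton clause (¬w4), w4 = False.
Now (w4) is unsatisfied and unit — conflict.
Either choice for w1 ends in contradiction.
Either choice for w2 ends in contradiction.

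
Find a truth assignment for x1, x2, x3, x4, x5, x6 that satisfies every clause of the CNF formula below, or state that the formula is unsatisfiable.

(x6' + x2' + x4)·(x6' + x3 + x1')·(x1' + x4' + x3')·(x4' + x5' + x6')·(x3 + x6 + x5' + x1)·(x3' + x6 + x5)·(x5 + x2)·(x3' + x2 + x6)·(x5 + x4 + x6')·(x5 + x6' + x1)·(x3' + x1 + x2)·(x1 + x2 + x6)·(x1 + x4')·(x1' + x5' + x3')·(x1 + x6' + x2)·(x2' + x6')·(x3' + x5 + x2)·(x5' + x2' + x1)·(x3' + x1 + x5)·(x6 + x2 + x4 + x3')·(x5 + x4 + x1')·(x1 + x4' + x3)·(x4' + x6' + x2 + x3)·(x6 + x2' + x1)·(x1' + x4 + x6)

Branch on x5: set x5 = 1.
Branch on x4: set x4 = 1.
The clause (x6') is unit, so x6 = 0.
The clause (x1) is unit, so x1 = 1.
The clause (x3') is unit, so x3 = 0.
All clauses hold; x2 can take either value.

x1: 1,  x2: 1,  x3: 0,  x4: 1,  x5: 1,  x6: 0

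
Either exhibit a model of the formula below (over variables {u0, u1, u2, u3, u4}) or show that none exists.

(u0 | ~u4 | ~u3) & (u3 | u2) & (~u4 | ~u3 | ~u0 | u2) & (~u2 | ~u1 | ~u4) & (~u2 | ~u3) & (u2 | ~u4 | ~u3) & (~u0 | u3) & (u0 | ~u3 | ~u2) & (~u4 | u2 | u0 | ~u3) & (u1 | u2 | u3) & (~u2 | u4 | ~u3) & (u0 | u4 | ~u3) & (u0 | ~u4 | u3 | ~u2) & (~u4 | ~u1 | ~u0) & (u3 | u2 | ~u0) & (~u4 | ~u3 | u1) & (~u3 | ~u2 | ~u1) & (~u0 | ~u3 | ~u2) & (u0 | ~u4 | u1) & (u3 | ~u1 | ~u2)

Case u3 = 0:
The clause (u2) is unit, so u2 = 1.
The clause (~u0) is unit, so u0 = 0.
The clause (~u4) is unit, so u4 = 0.
The clause (~u1) is unit, so u1 = 0.
This assignment satisfies each clause.

u0 ↦ 0, u1 ↦ 0, u2 ↦ 1, u3 ↦ 0, u4 ↦ 0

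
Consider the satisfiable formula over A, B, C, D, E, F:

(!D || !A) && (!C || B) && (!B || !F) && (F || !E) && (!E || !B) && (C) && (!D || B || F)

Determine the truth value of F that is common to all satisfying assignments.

False

Suppose F = true.
(!B) alone gives B = false.
(!C) alone gives C = false.
But (C) is also a unit clause — contradiction.
So every satisfying assignment has F = False.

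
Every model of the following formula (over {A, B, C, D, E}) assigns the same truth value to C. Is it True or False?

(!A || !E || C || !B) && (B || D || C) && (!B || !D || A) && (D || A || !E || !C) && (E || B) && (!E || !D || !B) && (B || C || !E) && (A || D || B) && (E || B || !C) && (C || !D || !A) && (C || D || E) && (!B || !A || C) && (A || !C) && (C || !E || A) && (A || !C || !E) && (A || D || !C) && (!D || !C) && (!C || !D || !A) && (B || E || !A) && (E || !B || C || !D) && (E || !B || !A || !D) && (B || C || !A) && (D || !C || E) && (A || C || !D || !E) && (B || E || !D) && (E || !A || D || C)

True

Suppose C = false.
Branch on B: set B = true.
(!A) alone gives A = false.
(!D) alone gives D = false.
(E) alone gives E = true.
That conflicts with the unit clause (!E).
So B must be the other value — set B = false.
(D) alone gives D = true.
(E) alone gives E = true.
That conflicts with the unit clause (!E).
Neither B = true nor B = false works.
So every satisfying assignment has C = True.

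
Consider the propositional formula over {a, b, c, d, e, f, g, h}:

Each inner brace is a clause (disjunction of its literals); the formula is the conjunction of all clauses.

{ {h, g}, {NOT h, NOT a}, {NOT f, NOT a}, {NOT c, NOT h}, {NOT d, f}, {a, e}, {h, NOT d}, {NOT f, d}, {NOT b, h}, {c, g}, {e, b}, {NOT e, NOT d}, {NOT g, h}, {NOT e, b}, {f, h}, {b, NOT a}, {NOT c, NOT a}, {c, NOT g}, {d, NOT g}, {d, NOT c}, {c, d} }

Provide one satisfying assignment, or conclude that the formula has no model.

Try h = true.
From the singleton clause (NOT a), a = false.
From the singleton clause (NOT c), c = false.
From the singleton clause (e), e = true.
From the singleton clause (g), g = true.
That conflicts with the unit clause (NOT g).
So h must be the other value — set h = false.
From the singleton clause (g), g = true.
That conflicts with the unit clause (NOT g).
Neither h = true nor h = false works.

UNSATISFIABLE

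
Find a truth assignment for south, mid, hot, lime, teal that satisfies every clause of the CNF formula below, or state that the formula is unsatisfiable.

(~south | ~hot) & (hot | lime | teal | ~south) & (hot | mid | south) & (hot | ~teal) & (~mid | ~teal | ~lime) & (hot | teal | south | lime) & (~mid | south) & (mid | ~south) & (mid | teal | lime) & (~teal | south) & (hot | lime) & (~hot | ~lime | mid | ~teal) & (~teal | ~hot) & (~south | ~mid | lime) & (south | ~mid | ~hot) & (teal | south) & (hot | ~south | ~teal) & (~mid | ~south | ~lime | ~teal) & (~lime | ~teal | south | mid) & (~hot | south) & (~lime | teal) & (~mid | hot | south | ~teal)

Try south = 0.
Unit clause (~mid) forces mid = 0.
Unit clause (hot) forces hot = 1.
But (~hot) is also a unit clause — contradiction.
Backtrack on south: now try south = 1.
Unit clause (~hot) forces hot = 0.
Unit clause (~teal) forces teal = 0.
Unit clause (lime) forces lime = 1.
But (~lime) is also a unit clause — contradiction.
Either choice for south ends in contradiction.

UNSATISFIABLE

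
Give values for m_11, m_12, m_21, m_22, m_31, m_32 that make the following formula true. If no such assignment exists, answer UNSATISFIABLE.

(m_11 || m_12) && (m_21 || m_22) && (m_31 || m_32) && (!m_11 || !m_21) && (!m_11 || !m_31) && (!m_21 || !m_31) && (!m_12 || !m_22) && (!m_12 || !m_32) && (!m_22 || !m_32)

Try m_11 = true.
The clause (!m_21) is unit, so m_21 = false.
The clause (m_22) is unit, so m_22 = true.
The clause (!m_31) is unit, so m_31 = false.
The clause (m_32) is unit, so m_32 = true.
Now (!m_32) is unsatisfied and unit — conflict.
Undo m_11 and try m_11 = false.
The clause (m_12) is unit, so m_12 = true.
The clause (!m_22) is unit, so m_22 = false.
The clause (m_21) is unit, so m_21 = true.
The clause (!m_31) is unit, so m_31 = false.
The clause (m_32) is unit, so m_32 = true.
Now (!m_32) is unsatisfied and unit — conflict.
Either choice for m_11 ends in contradiction.

UNSATISFIABLE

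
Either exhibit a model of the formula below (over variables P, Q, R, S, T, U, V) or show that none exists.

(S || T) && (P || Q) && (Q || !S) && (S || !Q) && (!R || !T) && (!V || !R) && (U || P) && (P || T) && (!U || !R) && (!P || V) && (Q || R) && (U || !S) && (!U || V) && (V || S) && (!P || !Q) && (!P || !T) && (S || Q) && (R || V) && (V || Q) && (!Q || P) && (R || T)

Branch on S: set S = true.
From the singleton clause (Q), Q = true.
From the singleton clause (U), U = true.
From the singleton clause (!R), R = false.
From the singleton clause (V), V = true.
From the singleton clause (!P), P = false.
Now (P) is unsatisfied and unit — conflict.
Backtrack on S: now try S = false.
From the singleton clause (T), T = true.
From the singleton clause (!Q), Q = false.
Now (Q) is unsatisfied and unit — conflict.
Both values of S lead to a conflict.

UNSATISFIABLE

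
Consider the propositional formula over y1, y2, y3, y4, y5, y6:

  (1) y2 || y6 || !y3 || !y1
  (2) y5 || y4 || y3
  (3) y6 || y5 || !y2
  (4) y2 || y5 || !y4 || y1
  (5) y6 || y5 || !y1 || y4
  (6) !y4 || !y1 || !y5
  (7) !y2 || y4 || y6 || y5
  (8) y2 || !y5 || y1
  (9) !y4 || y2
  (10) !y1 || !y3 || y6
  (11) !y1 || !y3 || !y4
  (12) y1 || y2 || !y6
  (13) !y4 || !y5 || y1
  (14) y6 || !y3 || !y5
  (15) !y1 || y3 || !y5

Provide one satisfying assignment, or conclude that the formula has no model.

y1: true, y2: false, y3: true, y4: false, y5: true, y6: true

Case y4 = false:
Case y5 = true:
Case y2 = false:
Unit clause (y1) forces y1 = true.
Unit clause (y3) forces y3 = true.
Unit clause (y6) forces y6 = true.
All clauses are satisfied.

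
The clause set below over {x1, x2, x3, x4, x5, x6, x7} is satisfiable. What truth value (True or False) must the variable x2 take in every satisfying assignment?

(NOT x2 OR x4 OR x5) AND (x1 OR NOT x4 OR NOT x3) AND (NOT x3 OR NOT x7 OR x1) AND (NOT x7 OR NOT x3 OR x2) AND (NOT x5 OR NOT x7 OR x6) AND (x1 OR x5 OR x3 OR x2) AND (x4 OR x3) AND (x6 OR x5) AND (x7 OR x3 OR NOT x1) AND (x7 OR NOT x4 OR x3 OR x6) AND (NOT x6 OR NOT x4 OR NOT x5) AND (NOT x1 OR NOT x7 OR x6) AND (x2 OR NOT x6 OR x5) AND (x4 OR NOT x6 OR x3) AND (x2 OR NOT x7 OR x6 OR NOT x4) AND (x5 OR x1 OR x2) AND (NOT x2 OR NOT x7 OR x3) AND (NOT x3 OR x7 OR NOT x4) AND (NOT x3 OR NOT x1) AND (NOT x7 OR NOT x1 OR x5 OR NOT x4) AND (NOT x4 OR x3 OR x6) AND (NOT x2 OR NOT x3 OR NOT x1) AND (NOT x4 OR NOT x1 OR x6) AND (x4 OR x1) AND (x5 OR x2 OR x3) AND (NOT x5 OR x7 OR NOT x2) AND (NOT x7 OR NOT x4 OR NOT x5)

Suppose x2 = false.
Case x7 = false:
Case x4 = true:
From the singleton clause (NOT x3), x3 = false.
From the singleton clause (NOT x1), x1 = false.
From the singleton clause (x5), x5 = true.
From the singleton clause (x6), x6 = true.
Now (NOT x6) is unsatisfied and unit — conflict.
That branch fails; take x4 = false instead.
From the singleton clause (x3), x3 = true.
From the singleton clause (NOT x1), x1 = false.
Now (x1) is unsatisfied and unit — conflict.
Either choice for x4 ends in contradiction.
That branch fails; take x7 = true instead.
From the singleton clause (NOT x3), x3 = false.
From the singleton clause (x4), x4 = true.
From the singleton clause (x6), x6 = true.
From the singleton clause (NOT x5), x5 = false.
Now (x5) is unsatisfied and unit — conflict.
Either choice for x7 ends in contradiction.
So every satisfying assignment has x2 = True.

True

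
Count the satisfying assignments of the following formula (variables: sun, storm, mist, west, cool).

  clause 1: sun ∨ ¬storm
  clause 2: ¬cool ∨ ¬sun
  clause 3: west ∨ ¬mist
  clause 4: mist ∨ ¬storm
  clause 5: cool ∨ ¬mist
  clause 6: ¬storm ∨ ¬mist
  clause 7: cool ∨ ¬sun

5

There are 2^5 = 32 truth assignments over (sun, storm, mist, west, cool).
Split on mist. With mist = True, the clauses containing mist are satisfied and ¬mist drops from the rest; 1 of the 2^4 = 16 assignments to the other variables satisfy what remains.
With mist = False, by the same count on the reduced clause set, 4 assignments work.
Total: 1 + 4 = 5.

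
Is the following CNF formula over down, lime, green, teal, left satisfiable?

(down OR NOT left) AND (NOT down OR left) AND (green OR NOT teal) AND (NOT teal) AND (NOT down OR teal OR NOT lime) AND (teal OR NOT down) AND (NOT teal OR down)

From the singleton clause (NOT teal), teal = false.
From the singleton clause (NOT down), down = false.
From the singleton clause (NOT left), left = false.
No clause remains; lime, green are free.
A satisfying assignment: down: false; lime: true; green: true; teal: false; left: false.

Satisfiable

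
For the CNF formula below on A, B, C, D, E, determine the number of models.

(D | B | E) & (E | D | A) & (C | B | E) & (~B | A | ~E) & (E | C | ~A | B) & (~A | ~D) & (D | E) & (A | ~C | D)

There are 2^5 = 32 truth assignments over (A, B, C, D, E).
Split on B. With B = 1, the clauses containing B are satisfied and ~B drops from the rest; 4 of the 2^4 = 16 assignments to the other variables satisfy what remains.
With B = 0, by the same count on the reduced clause set, 6 assignments work.
(One model: A=F, B=F, C=F, D=F, E=T.)
Total: 4 + 6 = 10.

10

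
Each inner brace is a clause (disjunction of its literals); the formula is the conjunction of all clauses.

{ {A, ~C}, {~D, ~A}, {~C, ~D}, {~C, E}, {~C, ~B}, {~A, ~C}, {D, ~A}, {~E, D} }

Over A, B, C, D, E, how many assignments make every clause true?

6

There are 2^5 = 32 truth assignments over (A, B, C, D, E).
Split on B. With B = 1, the clauses containing B are satisfied and ~B drops from the rest; 3 of the 2^4 = 16 assignments to the other variables satisfy what remains.
With B = 0, by the same count on the reduced clause set, 3 assignments work.
(One model: A=F, B=F, C=F, D=F, E=F.)
Total: 3 + 3 = 6.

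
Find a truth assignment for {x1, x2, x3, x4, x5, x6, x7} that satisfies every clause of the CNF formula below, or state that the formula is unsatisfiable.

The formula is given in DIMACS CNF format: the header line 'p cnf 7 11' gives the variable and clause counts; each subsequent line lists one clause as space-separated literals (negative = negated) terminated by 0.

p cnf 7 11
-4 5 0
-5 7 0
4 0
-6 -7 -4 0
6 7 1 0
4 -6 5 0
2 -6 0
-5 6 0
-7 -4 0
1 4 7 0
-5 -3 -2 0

UNSATISFIABLE

The clause (x4) is unit, so x4 = True.
The clause (x5) is unit, so x5 = True.
The clause (x7) is unit, so x7 = True.
Now (¬x7) is unsatisfied and unit — conflict.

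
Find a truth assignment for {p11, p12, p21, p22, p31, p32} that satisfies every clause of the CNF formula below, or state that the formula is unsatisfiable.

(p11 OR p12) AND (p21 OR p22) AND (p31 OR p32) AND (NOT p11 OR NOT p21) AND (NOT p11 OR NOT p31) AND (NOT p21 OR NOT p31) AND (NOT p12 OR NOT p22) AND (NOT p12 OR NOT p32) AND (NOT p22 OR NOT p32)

UNSATISFIABLE

Try p11 = true.
(NOT p21) alone gives p21 = false.
(p22) alone gives p22 = true.
(NOT p31) alone gives p31 = false.
(p32) alone gives p32 = true.
But (NOT p32) is also a unit clause — contradiction.
So p11 must be the other value — set p11 = false.
(p12) alone gives p12 = true.
(NOT p22) alone gives p22 = false.
(p21) alone gives p21 = true.
(NOT p31) alone gives p31 = false.
(p32) alone gives p32 = true.
But (NOT p32) is also a unit clause — contradiction.
Either choice for p11 ends in contradiction.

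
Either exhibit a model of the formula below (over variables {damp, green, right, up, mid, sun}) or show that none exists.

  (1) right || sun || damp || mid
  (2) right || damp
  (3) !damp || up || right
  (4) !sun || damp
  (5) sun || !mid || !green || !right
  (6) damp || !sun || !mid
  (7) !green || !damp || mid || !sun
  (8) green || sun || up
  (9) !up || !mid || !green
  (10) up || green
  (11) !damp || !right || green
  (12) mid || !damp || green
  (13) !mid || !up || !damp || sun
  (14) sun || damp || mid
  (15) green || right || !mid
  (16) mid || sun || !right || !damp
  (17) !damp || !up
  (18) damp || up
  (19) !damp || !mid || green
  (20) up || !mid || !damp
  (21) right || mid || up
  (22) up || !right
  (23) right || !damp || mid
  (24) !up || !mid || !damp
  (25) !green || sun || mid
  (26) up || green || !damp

damp: false,  green: false,  right: true,  up: true,  mid: true,  sun: false

Suppose right = true.
The clause (up) is unit, so up = true.
The clause (!damp) is unit, so damp = false.
The clause (!sun) is unit, so sun = false.
The clause (mid) is unit, so mid = true.
The clause (!green) is unit, so green = false.
This assignment satisfies each clause.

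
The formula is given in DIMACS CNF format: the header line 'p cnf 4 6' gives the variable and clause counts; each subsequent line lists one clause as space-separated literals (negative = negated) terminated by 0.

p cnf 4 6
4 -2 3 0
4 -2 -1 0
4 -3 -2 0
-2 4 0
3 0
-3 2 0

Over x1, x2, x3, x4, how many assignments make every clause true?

2

There are 2^4 = 16 truth assignments over (x1, x2, x3, x4).
Split on x3. With x3 = True, the clauses containing x3 are satisfied and ¬x3 drops from the rest; 2 of the 2^3 = 8 assignments to the other variables satisfy what remains.
With x3 = False, by the same count on the reduced clause set, 0 assignments work.
(One model: x1=F, x2=T, x3=T, x4=T.)
Total: 2 + 0 = 2.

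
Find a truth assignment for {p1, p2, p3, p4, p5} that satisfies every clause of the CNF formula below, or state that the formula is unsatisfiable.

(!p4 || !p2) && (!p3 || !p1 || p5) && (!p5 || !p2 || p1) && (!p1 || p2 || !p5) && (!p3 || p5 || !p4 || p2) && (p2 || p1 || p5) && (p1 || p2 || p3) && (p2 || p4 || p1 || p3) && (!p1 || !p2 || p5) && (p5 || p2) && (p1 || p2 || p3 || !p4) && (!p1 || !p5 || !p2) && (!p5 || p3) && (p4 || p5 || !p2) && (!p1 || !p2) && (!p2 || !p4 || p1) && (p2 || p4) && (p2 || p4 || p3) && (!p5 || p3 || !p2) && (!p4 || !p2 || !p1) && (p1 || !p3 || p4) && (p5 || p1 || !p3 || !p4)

p1: false,  p2: false,  p3: true,  p4: true,  p5: true

Branch on p4: set p4 = true.
(!p2) alone gives p2 = false.
(p5) alone gives p5 = true.
(!p1) alone gives p1 = false.
(p3) alone gives p3 = true.
All clauses are satisfied.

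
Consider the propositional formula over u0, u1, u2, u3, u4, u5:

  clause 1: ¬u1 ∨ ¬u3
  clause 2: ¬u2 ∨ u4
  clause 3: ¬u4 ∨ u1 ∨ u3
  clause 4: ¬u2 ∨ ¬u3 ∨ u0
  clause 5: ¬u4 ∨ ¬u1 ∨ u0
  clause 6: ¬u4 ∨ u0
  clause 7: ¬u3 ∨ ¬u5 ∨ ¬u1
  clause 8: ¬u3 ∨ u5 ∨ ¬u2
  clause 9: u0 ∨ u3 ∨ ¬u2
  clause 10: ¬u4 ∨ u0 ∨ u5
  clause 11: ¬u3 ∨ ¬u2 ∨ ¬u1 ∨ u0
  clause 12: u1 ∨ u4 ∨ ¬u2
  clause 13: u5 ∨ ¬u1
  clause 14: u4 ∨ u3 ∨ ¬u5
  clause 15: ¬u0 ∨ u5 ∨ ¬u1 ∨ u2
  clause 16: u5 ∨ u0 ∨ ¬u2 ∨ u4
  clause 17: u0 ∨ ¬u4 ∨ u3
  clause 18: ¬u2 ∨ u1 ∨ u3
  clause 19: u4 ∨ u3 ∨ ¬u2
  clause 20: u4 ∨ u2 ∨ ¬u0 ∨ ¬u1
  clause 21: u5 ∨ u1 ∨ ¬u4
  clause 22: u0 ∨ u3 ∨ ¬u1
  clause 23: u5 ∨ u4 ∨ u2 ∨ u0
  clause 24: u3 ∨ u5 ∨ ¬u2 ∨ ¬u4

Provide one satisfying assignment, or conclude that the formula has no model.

Try u1 = False.
Try u2 = False.
Try u4 = False.
Try u3 = False.
The clause (¬u5) is unit, so u5 = False.
The clause (u0) is unit, so u0 = True.
All clauses are satisfied.

u0: True, u1: False, u2: False, u3: False, u4: False, u5: False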